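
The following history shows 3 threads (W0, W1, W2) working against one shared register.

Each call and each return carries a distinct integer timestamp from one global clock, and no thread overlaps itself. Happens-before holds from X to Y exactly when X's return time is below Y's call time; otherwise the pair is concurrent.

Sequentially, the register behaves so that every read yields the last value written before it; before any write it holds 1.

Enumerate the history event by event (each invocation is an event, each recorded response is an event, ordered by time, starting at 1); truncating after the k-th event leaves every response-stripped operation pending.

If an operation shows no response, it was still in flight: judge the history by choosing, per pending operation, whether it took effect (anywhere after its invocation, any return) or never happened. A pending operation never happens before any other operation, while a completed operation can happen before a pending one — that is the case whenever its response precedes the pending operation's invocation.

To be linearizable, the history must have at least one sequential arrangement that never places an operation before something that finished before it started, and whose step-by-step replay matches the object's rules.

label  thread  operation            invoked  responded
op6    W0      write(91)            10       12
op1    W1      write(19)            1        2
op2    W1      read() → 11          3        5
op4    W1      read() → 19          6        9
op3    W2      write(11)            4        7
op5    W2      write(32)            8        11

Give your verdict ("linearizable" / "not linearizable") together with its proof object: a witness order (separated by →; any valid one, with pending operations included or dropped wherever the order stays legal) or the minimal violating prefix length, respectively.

not linearizable — minimal violating prefix: 9 events

cut after 8 events: linearizable; cut after 9 events (op4 responds, time 9): not linearizable
no legal order exists: 3 real-time-consistent candidates over 4 completed register operations, all rejected
include/drop combinations of the 1 pending operation (op5) were all tried; none helps
sample order op1, op2, op3, op4 (pending dropped) stalls at step 2 — op2 read() → 11 has no legal effect
sample order op1, op2, op4, op3 (pending dropped) stalls at step 2 — op2 read() → 11 has no legal effect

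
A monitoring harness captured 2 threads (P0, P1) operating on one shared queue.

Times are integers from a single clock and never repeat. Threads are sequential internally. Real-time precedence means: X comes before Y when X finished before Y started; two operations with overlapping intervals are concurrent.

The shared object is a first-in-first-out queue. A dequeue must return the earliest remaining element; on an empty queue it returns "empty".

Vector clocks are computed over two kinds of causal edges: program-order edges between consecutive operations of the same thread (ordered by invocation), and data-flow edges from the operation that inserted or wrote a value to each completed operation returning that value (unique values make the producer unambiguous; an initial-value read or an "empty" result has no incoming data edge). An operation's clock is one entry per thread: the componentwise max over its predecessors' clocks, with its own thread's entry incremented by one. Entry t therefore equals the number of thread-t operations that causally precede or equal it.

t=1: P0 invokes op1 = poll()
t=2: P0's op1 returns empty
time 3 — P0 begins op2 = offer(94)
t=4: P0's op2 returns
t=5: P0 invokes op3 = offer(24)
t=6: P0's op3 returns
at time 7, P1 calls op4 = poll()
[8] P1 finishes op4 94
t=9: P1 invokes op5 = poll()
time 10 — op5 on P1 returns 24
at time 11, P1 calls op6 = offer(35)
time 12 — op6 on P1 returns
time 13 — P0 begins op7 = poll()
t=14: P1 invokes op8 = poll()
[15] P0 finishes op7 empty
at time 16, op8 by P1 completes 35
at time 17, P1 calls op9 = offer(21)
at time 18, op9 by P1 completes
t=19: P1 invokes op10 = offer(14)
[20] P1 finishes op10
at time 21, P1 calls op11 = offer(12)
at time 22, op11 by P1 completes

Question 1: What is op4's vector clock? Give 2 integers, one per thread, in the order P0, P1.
Answer: (2, 1)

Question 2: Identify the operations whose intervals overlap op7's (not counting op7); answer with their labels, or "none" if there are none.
Answer: op8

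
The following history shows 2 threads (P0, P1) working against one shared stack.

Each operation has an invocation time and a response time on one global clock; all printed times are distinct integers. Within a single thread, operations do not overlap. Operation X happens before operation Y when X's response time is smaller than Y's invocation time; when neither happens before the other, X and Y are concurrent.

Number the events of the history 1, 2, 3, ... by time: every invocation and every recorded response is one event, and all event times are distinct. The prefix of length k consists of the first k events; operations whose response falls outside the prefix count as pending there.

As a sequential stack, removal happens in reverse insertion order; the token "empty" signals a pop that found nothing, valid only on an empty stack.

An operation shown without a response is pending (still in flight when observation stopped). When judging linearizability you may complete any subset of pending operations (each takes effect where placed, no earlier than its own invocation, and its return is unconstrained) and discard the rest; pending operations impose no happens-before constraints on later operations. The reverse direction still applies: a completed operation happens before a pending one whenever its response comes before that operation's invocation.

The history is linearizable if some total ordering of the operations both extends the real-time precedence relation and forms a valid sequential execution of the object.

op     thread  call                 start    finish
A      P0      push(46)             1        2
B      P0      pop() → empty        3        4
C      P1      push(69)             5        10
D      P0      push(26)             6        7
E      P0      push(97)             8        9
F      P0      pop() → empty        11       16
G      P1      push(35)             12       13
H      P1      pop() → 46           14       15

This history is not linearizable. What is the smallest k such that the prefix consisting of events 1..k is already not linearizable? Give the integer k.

4

events 1..3 are linearizable, e.g. via A:
after step 1 (A push(46)): stack <46>
include event 4 — B responding at 4 — and every candidate order breaks
e.g. A, B: illegal at step 2, since B pop() → empty cannot apply there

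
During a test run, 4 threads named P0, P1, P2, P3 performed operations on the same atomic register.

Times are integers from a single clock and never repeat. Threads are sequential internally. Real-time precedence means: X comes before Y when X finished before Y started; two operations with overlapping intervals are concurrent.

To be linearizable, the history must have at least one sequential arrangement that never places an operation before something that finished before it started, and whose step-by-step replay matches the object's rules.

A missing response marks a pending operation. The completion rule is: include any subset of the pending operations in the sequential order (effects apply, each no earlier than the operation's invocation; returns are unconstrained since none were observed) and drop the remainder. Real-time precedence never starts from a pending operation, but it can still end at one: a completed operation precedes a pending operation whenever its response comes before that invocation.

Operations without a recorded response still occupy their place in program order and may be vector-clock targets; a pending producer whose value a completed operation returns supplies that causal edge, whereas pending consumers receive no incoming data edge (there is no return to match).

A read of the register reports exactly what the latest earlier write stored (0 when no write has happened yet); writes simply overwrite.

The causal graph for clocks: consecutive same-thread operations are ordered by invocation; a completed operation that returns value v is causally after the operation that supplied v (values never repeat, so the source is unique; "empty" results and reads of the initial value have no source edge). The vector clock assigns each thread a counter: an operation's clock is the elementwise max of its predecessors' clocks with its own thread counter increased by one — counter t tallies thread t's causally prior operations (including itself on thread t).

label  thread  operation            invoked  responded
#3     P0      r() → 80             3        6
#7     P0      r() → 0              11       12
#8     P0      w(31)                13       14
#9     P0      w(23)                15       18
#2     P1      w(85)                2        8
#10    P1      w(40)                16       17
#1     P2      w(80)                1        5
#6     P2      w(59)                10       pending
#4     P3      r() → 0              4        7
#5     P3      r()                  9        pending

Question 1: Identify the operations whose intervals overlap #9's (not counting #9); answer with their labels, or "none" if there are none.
#10, #5, #6

concurrent with #9 ([15,18]): every op whose interval crosses 15..18
#1 [1,5]: before
#2 [2,8]: before
#3 [3,6]: before
#4 [4,7]: before
#5 [9,…): concurrent
#6 [10,…): concurrent
#7 [11,12]: before
#8 [13,14]: before
#10 [16,17]: concurrent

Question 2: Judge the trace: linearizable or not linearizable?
not linearizable

the violation lands at event 12, #7's response at time 12: events 1..11 linearize, events 1..12 do not
checked exhaustively: 24 real-time-consistent orders of 5 completed operations, zero legal atomic register replays
no completion choice of the 2 pending operations (#5, #6) rescues it — every subset was tried
take #1, #2, #3, #4, #7 (pending dropped): step 3 already fails, because #3 r() → 80 cannot occur there
take #1, #2, #4, #3, #7 (pending dropped): step 3 already fails, because #4 r() → 0 cannot occur there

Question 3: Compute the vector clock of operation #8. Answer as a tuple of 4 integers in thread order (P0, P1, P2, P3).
(3, 0, 1, 0)

no predecessors for #4 (invoked 4): P3 increments from zero → (0, 0, 0, 1)
no predecessors for #1 (invoked 1): P2 increments from zero → (0, 0, 1, 0)
no predecessors for #2 (invoked 2): P1 increments from zero → (0, 1, 0, 0)
invoked at 9, #5 merges VC(#4)=(0, 0, 0, 1) and bumps P3's slot → (0, 0, 0, 2)
invoked at 10, #6 merges VC(#1)=(0, 0, 1, 0) and bumps P2's slot → (0, 0, 2, 0)
invoked at 16, #10 merges VC(#2)=(0, 1, 0, 0) and bumps P1's slot → (0, 2, 0, 0)
invoked at 3, #3 merges VC(#1)=(0, 0, 1, 0) and bumps P0's slot → (1, 0, 1, 0)
invoked at 11, #7 merges VC(#3)=(1, 0, 1, 0) and bumps P0's slot → (2, 0, 1, 0)
invoked at 13, #8 merges VC(#7)=(2, 0, 1, 0) and bumps P0's slot → (3, 0, 1, 0)
invoked at 15, #9 merges VC(#8)=(3, 0, 1, 0) and bumps P0's slot → (4, 0, 1, 0)
target: VC(#8) = (3, 0, 1, 0)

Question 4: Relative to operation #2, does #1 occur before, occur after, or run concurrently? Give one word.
concurrent

#1 spans [1,5], #2 spans [2,8]
the intervals overlap in both directions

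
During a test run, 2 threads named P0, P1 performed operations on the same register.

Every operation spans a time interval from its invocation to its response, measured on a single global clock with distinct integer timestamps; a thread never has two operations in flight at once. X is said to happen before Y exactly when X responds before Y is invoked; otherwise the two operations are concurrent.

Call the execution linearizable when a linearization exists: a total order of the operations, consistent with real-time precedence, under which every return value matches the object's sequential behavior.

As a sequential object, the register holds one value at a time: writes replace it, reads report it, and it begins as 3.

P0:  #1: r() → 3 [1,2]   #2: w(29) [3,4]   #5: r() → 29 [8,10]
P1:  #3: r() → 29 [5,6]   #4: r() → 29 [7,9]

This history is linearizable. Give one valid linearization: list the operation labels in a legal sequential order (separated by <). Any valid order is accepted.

#1 < #2 < #3 < #4 < #5

step 1: #1 r() → 3 — value 3
step 2: #2 w(29) — value 29
step 3: #3 r() → 29 — value 29
step 4: #4 r() → 29 — value 29
step 5: #5 r() → 29 — value 29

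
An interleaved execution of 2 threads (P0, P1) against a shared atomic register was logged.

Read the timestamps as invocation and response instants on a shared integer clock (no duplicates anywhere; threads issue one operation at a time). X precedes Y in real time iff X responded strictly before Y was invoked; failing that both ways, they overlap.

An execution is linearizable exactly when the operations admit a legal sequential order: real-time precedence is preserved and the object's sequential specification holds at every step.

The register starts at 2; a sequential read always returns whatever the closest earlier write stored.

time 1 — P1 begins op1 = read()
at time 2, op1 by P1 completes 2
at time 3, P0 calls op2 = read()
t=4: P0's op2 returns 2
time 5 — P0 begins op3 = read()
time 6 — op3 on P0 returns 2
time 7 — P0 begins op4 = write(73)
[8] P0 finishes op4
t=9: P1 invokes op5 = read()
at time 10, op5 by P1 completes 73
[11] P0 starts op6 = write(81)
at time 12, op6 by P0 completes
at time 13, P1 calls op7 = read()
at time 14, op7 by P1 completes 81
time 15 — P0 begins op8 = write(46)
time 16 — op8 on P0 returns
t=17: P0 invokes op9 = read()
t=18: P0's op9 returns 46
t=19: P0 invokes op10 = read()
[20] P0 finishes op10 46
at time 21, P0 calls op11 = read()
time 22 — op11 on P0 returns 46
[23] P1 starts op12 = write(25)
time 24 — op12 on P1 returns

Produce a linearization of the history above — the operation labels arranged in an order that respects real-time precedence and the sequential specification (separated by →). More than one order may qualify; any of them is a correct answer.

1. op1 read() → 2, leaving value 2
2. op2 read() → 2, leaving value 2
3. op3 read() → 2, leaving value 2
4. op4 write(73), leaving value 73
5. op5 read() → 73, leaving value 73
6. op6 write(81), leaving value 81
7. op7 read() → 81, leaving value 81
8. op8 write(46), leaving value 46
9. op9 read() → 46, leaving value 46
10. op10 read() → 46, leaving value 46
11. op11 read() → 46, leaving value 46
12. op12 write(25), leaving value 25

op1 → op2 → op3 → op4 → op5 → op6 → op7 → op8 → op9 → op10 → op11 → op12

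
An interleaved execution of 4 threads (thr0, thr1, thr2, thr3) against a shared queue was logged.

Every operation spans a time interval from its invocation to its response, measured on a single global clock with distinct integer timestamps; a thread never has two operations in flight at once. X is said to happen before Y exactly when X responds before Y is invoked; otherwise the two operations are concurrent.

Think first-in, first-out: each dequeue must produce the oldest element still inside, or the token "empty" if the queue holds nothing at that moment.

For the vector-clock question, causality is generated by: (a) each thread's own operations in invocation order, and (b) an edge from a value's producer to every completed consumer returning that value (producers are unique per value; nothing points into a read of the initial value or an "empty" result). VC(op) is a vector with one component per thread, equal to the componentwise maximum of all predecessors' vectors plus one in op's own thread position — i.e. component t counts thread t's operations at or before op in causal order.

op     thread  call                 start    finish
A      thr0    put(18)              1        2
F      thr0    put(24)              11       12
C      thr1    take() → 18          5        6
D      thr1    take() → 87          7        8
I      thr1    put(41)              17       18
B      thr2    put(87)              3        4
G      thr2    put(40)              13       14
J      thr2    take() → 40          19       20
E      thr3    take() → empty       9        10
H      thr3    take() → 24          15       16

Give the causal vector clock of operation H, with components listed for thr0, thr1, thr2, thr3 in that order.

no predecessors for E (invoked 9): thr3 increments from zero → (0, 0, 0, 1)
no predecessors for B (invoked 3): thr2 increments from zero → (0, 0, 1, 0)
no predecessors for A (invoked 1): thr0 increments from zero → (1, 0, 0, 0)
merge at G (invoked 13): VC(B)=(0, 0, 1, 0), own-thread bump on thr2 → (0, 0, 2, 0)
merge at C (invoked 5): VC(A)=(1, 0, 0, 0), own-thread bump on thr1 → (1, 1, 0, 0)
merge at F (invoked 11): VC(A)=(1, 0, 0, 0), own-thread bump on thr0 → (2, 0, 0, 0)
merge at J (invoked 19): VC(G)=(0, 0, 2, 0), own-thread bump on thr2 → (0, 0, 3, 0)
merge at D (invoked 7): VC(B)=(0, 0, 1, 0), VC(C)=(1, 1, 0, 0), own-thread bump on thr1 → (1, 2, 1, 0)
merge at H (invoked 15): VC(E)=(0, 0, 0, 1), VC(F)=(2, 0, 0, 0), own-thread bump on thr3 → (2, 0, 0, 2)
merge at I (invoked 17): VC(D)=(1, 2, 1, 0), own-thread bump on thr1 → (1, 3, 1, 0)
target: VC(H) = (2, 0, 0, 2)

(2, 0, 0, 2)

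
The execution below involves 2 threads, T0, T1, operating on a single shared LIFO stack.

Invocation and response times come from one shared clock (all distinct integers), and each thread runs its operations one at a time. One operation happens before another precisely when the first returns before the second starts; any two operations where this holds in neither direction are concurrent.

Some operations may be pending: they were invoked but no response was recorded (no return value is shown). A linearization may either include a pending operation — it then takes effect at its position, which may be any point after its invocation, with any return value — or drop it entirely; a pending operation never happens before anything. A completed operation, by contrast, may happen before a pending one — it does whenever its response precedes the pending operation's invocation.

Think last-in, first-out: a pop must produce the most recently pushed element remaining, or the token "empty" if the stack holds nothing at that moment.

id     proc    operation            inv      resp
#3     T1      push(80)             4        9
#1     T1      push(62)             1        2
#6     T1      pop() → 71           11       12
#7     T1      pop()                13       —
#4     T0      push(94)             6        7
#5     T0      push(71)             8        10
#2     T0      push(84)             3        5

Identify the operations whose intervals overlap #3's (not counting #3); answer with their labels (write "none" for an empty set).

#2, #4, #5

overlap test against #3 [4,9]: concurrent iff the interval meets 4..9
#1 [1,2]: before
#2 [3,5]: concurrent
#4 [6,7]: concurrent
#5 [8,10]: concurrent
#6 [11,12]: after
#7 [13,…): after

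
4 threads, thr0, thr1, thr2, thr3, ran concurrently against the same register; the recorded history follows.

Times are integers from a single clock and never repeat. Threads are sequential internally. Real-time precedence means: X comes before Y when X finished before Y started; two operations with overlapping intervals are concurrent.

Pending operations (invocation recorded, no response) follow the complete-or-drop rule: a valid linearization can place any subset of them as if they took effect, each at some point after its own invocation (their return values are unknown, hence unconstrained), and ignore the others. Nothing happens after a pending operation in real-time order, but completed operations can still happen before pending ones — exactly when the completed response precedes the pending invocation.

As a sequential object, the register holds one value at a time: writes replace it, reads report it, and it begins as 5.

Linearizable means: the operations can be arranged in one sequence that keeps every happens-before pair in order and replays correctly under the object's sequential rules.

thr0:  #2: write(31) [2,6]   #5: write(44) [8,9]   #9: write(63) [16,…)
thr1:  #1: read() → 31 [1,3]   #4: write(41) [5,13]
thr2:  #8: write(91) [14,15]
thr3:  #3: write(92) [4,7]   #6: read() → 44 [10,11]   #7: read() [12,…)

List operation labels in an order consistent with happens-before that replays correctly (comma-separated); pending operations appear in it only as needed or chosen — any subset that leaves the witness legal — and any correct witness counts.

#2, #1, #3, #4, #5, #6, #7, #8

1. #2 write(31), leaving value 31
2. #1 read() → 31, leaving value 31
3. #3 write(92), leaving value 92
4. #4 write(41), leaving value 41
5. #5 write(44), leaving value 44
6. #6 read() → 44, leaving value 44
7. #7 read() (pending, included), leaving value 44
8. #8 write(91), leaving value 91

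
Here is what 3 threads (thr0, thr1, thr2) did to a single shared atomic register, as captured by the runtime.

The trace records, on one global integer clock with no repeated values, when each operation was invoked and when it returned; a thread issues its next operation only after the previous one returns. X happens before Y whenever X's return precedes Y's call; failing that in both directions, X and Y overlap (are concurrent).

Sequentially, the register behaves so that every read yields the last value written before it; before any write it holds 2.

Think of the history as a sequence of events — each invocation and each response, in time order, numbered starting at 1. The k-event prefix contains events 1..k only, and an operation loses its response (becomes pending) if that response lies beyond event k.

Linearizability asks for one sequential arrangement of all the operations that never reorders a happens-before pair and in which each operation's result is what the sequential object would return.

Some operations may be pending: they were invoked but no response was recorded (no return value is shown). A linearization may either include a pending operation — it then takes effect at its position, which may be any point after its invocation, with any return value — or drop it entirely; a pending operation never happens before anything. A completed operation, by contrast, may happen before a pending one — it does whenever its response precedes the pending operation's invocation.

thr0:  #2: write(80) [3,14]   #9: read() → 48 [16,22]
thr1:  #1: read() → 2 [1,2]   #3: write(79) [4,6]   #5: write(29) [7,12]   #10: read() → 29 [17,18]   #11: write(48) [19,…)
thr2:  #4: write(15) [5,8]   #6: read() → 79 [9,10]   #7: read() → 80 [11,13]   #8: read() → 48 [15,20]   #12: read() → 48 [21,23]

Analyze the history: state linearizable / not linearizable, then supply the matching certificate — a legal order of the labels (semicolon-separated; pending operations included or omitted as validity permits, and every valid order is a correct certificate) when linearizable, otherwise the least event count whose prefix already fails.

1. #1 read() → 2, leaving value 2
2. #4 write(15), leaving value 15
3. #3 write(79), leaving value 79
4. #6 read() → 79, leaving value 79
5. #2 write(80), leaving value 80
6. #7 read() → 80, leaving value 80
7. #5 write(29), leaving value 29
8. #10 read() → 29, leaving value 29
9. #11 write(48) (pending, included), leaving value 48
10. #8 read() → 48, leaving value 48
11. #9 read() → 48, leaving value 48
12. #12 read() → 48, leaving value 48

linearizable — witness: #1; #4; #3; #6; #2; #7; #5; #10; #11; #8; #9; #12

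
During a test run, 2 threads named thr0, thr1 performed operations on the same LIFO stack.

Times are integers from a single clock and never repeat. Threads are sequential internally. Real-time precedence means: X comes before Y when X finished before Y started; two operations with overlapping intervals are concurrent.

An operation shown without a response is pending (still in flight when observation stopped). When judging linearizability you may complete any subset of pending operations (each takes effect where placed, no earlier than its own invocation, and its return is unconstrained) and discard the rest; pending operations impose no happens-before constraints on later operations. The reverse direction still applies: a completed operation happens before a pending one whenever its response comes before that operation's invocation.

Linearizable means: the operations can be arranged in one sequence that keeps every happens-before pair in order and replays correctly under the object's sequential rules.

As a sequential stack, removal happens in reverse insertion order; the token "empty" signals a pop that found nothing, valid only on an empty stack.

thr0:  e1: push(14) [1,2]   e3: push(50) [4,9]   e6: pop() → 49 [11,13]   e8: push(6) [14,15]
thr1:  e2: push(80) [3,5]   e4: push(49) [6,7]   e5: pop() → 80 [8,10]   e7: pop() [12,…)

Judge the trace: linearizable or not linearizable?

not linearizable

already the first 10 events (up to e5's response at time 10) admit no linearization; the first 9 still do
the 5 completed operations admit 4 real-time orders; each fails the LIFO stack replay
one such order, e1, e2, e3, e4, e5, breaks at step 5 where e5 pop() → 80 is illegal
one such order, e1, e2, e4, e3, e5, breaks at step 5 where e5 pop() → 80 is illegal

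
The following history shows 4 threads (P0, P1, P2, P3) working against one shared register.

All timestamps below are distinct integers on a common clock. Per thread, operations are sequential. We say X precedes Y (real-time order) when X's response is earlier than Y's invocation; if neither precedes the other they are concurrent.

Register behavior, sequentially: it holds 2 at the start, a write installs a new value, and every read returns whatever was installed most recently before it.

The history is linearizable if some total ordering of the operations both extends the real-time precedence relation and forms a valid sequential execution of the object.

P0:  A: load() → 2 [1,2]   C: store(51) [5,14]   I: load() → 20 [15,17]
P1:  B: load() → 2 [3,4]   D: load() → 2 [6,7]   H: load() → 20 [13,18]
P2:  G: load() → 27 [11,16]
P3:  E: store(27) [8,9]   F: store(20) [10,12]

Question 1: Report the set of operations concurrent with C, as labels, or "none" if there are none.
D, E, F, G, H

C spans [5,14]; an op avoiding the whole window 5..14 is ordered, any other is concurrent
A [1,2]: before
B [3,4]: before
D [6,7]: concurrent
E [8,9]: concurrent
F [10,12]: concurrent
G [11,16]: concurrent
H [13,18]: concurrent
I [15,17]: after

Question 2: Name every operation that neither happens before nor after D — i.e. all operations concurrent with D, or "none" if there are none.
C

D spans [6,7]: anything still running between times 6 and 7 counts as concurrent
A [1,2]: before
B [3,4]: before
C [5,14]: concurrent
E [8,9]: after
F [10,12]: after
G [11,16]: after
H [13,18]: after
I [15,17]: after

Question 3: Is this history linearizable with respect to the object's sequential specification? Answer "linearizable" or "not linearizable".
linearizable

witness order: A, B, D, C, E, G, F, H, I
step 1: A load() → 2 — value 2
step 2: B load() → 2 — value 2
step 3: D load() → 2 — value 2
step 4: C store(51) — value 51
step 5: E store(27) — value 27
step 6: G load() → 27 — value 27
step 7: F store(20) — value 20
step 8: H load() → 20 — value 20
step 9: I load() → 20 — value 20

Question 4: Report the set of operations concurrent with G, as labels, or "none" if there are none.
C, F, H, I

overlap test against G [11,16]: concurrent iff the interval meets 11..16
A [1,2]: before
B [3,4]: before
C [5,14]: concurrent
D [6,7]: before
E [8,9]: before
F [10,12]: concurrent
H [13,18]: concurrent
I [15,17]: concurrent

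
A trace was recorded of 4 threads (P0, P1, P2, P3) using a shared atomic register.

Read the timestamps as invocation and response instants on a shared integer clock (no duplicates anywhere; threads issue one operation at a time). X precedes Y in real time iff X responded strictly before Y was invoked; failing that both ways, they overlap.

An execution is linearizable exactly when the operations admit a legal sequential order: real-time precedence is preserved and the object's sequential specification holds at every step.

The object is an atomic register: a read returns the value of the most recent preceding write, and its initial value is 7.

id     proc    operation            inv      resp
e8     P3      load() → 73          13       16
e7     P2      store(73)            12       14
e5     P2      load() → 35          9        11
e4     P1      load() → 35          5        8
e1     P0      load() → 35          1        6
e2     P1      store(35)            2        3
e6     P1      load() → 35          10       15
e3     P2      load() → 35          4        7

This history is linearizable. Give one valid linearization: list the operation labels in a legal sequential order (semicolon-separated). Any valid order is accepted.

step 1: e2 store(35) — value 35
step 2: e1 load() → 35 — value 35
step 3: e3 load() → 35 — value 35
step 4: e4 load() → 35 — value 35
step 5: e5 load() → 35 — value 35
step 6: e6 load() → 35 — value 35
step 7: e7 store(73) — value 73
step 8: e8 load() → 73 — value 73

e2; e1; e3; e4; e5; e6; e7; e8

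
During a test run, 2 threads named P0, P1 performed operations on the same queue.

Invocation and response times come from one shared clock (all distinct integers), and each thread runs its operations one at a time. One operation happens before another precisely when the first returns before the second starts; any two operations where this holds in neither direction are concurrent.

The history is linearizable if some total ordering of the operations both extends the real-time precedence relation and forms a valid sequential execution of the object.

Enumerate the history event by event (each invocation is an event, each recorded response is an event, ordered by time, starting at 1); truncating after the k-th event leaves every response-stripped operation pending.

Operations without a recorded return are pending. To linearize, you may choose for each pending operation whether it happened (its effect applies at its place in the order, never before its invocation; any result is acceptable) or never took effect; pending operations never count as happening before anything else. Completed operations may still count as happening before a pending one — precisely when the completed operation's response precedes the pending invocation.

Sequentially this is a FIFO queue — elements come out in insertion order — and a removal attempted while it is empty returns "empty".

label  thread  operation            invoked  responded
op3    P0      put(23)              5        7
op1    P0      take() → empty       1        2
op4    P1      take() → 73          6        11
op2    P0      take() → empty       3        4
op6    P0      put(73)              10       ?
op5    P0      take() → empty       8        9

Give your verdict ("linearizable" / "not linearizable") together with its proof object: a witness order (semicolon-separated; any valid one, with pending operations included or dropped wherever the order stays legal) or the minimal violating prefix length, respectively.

prefix check: 1..10 passes, 1..11 fails once op4's time-11 response joins
real-time-consistent orders of the 5 completed operations: 3 — all fail the queue replay
include/drop combinations of the 1 pending operation (op6) were all tried; none helps
one such order, op1, op2, op3, op4, op5 (pending dropped), breaks at step 4 where op4 take() → 73 is illegal
one such order, op1, op2, op3, op5, op4 (pending dropped), breaks at step 4 where op5 take() → empty is illegal

not linearizable — minimal violating prefix: 11 events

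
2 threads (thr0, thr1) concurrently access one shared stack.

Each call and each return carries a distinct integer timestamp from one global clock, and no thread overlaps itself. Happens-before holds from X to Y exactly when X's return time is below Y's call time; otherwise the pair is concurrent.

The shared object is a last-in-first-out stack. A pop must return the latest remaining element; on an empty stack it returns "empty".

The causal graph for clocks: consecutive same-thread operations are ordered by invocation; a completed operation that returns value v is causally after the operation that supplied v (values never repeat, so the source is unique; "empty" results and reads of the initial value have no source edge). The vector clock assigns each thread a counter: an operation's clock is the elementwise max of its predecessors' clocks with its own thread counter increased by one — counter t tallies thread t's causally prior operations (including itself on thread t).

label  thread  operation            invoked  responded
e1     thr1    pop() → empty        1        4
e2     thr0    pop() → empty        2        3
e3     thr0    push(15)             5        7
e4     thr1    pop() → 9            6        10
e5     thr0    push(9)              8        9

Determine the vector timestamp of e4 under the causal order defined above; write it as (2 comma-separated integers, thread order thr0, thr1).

no predecessors for e1 (invoked 1): thr1 increments from zero → (0, 1)
no predecessors for e2 (invoked 2): thr0 increments from zero → (1, 0)
e3 (invocation 5): componentwise max over VC(e2)=(1, 0), +1 at thr0, giving (2, 0)
e5 (invocation 8): componentwise max over VC(e3)=(2, 0), +1 at thr0, giving (3, 0)
e4 (invocation 6): componentwise max over VC(e1)=(0, 1), VC(e5)=(3, 0), +1 at thr1, giving (3, 2)
target: VC(e4) = (3, 2)

(3, 2)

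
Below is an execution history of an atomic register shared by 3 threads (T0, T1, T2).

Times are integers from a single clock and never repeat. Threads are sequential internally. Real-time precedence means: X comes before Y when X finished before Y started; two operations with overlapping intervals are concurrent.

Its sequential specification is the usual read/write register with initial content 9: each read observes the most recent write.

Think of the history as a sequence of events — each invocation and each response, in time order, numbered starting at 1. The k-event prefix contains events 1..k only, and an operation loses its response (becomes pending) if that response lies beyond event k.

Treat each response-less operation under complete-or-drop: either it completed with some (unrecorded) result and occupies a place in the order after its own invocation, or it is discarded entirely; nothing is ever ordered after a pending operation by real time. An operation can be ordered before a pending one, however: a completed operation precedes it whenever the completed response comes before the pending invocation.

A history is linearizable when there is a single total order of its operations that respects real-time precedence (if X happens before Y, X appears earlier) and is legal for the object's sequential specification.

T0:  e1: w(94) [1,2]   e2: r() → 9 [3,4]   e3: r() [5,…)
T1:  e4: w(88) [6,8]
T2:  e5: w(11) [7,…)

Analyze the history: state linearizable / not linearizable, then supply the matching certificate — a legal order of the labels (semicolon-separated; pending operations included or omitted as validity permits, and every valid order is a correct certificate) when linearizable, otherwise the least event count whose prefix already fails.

not linearizable — minimal violating prefix: 4 events

already the first 4 events (up to e2's response at time 4) admit no linearization; the first 3 still do
exactly one order of the 2 completed ops respects real time; the atomic register replay fails
e.g. e1, e2: illegal at step 2, since e2 r() → 9 cannot apply there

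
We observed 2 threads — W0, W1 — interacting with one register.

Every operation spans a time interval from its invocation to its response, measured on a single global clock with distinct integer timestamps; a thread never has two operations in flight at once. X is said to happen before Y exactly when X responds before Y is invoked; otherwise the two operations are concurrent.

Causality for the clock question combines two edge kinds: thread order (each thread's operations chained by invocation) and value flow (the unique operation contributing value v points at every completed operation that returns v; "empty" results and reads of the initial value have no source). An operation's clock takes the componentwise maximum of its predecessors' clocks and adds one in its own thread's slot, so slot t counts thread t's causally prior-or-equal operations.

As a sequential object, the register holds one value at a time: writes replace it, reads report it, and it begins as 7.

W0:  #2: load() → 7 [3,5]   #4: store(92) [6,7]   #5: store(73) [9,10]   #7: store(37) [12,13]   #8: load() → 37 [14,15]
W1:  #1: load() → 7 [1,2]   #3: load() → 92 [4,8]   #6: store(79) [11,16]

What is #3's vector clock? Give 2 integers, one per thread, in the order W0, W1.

(2, 2)

invoked at 1, #1 has no predecessors; its own W1 bump gives (0, 1)
invoked at 3, #2 has no predecessors; its own W0 bump gives (1, 0)
VC(#4, invoked at 6): max of VC(#2)=(1, 0), then +1 on thread W0 → (2, 0)
VC(#5, invoked at 9): max of VC(#4)=(2, 0), then +1 on thread W0 → (3, 0)
VC(#3, invoked at 4): max of VC(#1)=(0, 1), VC(#4)=(2, 0), then +1 on thread W1 → (2, 2)
VC(#7, invoked at 12): max of VC(#5)=(3, 0), then +1 on thread W0 → (4, 0)
VC(#6, invoked at 11): max of VC(#3)=(2, 2), then +1 on thread W1 → (2, 3)
VC(#8, invoked at 14): max of VC(#7)=(4, 0), then +1 on thread W0 → (5, 0)
target: VC(#3) = (2, 2)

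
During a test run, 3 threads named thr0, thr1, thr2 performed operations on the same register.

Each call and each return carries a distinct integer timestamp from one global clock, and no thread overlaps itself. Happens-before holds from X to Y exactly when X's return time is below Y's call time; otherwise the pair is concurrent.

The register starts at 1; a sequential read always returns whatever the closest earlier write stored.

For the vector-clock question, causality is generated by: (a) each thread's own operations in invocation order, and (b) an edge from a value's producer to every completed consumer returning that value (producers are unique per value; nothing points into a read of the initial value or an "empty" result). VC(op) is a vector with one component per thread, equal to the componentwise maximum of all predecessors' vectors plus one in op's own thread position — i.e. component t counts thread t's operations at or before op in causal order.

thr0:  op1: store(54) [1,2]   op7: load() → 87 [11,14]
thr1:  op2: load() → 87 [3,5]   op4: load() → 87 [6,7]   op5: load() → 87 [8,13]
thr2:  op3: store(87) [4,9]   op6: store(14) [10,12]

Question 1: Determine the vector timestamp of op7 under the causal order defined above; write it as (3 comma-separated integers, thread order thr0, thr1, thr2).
op3 (invocation 4): nothing precedes it; thr2's component alone gives (0, 0, 1)
op1 (invocation 1): nothing precedes it; thr0's component alone gives (1, 0, 0)
op6, invoked 10, takes VC(op3)=(0, 0, 1) under max, adds 1 for thr2 → (0, 0, 2)
op2, invoked 3, takes VC(op3)=(0, 0, 1) under max, adds 1 for thr1 → (0, 1, 1)
op4, invoked 6, takes VC(op2)=(0, 1, 1), VC(op3)=(0, 0, 1) under max, adds 1 for thr1 → (0, 2, 1)
op7, invoked 11, takes VC(op1)=(1, 0, 0), VC(op3)=(0, 0, 1) under max, adds 1 for thr0 → (2, 0, 1)
op5, invoked 8, takes VC(op3)=(0, 0, 1), VC(op4)=(0, 2, 1) under max, adds 1 for thr1 → (0, 3, 1)
target: VC(op7) = (2, 0, 1)

(2, 0, 1)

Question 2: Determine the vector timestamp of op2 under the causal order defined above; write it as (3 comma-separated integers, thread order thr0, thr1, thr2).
root op op3, invoked 4: fresh clock plus thr2's own tick → (0, 0, 1)
root op op1, invoked 1: fresh clock plus thr0's own tick → (1, 0, 0)
merge at op6 (invoked 10): VC(op3)=(0, 0, 1), own-thread bump on thr2 → (0, 0, 2)
merge at op2 (invoked 3): VC(op3)=(0, 0, 1), own-thread bump on thr1 → (0, 1, 1)
merge at op4 (invoked 6): VC(op2)=(0, 1, 1), VC(op3)=(0, 0, 1), own-thread bump on thr1 → (0, 2, 1)
merge at op7 (invoked 11): VC(op1)=(1, 0, 0), VC(op3)=(0, 0, 1), own-thread bump on thr0 → (2, 0, 1)
merge at op5 (invoked 8): VC(op3)=(0, 0, 1), VC(op4)=(0, 2, 1), own-thread bump on thr1 → (0, 3, 1)
target: VC(op2) = (0, 1, 1)

(0, 1, 1)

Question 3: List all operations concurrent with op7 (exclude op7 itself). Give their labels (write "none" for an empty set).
op7 spans [11,14]; an op avoiding the whole window 11..14 is ordered, any other is concurrent
op1 [1,2]: before
op2 [3,5]: before
op3 [4,9]: before
op4 [6,7]: before
op5 [8,13]: concurrent
op6 [10,12]: concurrent

op5, op6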